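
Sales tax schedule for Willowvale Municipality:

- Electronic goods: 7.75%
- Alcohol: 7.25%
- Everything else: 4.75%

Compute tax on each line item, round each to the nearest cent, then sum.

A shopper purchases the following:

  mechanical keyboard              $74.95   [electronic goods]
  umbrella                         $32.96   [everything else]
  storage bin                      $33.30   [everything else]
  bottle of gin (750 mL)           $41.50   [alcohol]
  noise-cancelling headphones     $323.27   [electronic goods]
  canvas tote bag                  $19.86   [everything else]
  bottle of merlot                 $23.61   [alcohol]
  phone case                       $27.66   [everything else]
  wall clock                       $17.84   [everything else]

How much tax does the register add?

Mechanical keyboard $74.95: electronic goods → 7.75% → $5.81
Umbrella $32.96: everything else → 4.75% → $1.57
Storage bin $33.30: everything else → 4.75% → $1.58
Bottle of gin (750 mL) $41.50: alcohol → 7.25% → $3.01
Noise-cancelling headphones $323.27: electronic goods → 7.75% → $25.05
Canvas tote bag $19.86: everything else → 4.75% → $0.94
Bottle of merlot $23.61: alcohol → 7.25% → $1.71
Phone case $27.66: everything else → 4.75% → $1.31
Wall clock $17.84: everything else → 4.75% → $0.85
Total tax = $5.81 + $1.57 + $1.58 + $3.01 + $25.05 + $0.94 + $1.71 + $1.31 + $0.85 = $41.83

$41.83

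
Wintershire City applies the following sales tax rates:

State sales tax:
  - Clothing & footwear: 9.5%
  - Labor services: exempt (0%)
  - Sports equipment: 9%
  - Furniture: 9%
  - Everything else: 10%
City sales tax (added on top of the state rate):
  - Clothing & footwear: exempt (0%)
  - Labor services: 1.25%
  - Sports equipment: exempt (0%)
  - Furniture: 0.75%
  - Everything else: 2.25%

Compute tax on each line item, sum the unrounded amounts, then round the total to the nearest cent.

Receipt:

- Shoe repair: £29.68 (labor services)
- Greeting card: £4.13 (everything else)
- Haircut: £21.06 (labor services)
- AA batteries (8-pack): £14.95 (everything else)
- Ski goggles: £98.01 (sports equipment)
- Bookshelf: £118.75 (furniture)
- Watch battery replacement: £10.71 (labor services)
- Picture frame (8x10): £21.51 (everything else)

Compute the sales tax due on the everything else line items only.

£4.97

Greeting card £4.13: everything else → 10% + 2.25% city = 12.25% → £0.505925
AA batteries (8-pack) £14.95: everything else → 10% + 2.25% city = 12.25% → £1.831375
Picture frame (8x10) £21.51: everything else → 10% + 2.25% city = 12.25% → £2.634975
Tax on everything else: unrounded sum = £4.972275 → £4.97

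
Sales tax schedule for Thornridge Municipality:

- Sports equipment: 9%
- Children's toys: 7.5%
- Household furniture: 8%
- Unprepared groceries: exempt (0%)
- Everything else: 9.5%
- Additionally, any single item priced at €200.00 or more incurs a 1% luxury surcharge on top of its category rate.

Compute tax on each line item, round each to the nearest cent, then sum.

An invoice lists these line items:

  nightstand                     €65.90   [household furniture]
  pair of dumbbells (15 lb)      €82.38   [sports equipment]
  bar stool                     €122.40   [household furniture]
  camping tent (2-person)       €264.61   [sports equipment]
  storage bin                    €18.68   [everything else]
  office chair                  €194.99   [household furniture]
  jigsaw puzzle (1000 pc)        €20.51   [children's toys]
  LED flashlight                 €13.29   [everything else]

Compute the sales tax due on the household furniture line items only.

Nightstand €65.90: household furniture → 8% → €5.27
Bar stool €122.40: household furniture → 8% → €9.79
Office chair €194.99: household furniture → 8% → €15.60
Tax on household furniture = €5.27 + €9.79 + €15.60 = €30.66

€30.66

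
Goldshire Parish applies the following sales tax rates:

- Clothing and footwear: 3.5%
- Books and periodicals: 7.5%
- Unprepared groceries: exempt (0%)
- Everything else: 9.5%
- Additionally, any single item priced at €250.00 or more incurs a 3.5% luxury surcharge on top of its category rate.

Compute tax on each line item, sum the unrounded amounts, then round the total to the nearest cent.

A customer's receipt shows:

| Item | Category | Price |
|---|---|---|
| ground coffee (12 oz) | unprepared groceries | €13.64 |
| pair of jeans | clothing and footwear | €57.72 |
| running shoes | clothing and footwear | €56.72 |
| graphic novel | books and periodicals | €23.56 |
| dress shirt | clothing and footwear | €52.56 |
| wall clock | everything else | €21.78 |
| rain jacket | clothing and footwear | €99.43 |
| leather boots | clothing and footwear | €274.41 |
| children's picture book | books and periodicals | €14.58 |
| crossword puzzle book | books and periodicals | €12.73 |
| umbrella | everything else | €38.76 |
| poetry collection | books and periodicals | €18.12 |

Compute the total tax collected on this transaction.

Ground coffee (12 oz) €13.64: unprepared groceries → 0% → €0.00
Pair of jeans €57.72: clothing and footwear → 3.5% → €2.0202
Running shoes €56.72: clothing and footwear → 3.5% → €1.9852
Graphic novel €23.56: books and periodicals → 7.5% → €1.767
Dress shirt €52.56: clothing and footwear → 3.5% → €1.8396
Wall clock €21.78: everything else → 9.5% → €2.0691
Rain jacket €99.43: clothing and footwear → 3.5% → €3.48005
Leather boots €274.41: clothing and footwear → 3.5% + 3.5% surcharge = 7% → €19.2087
Children's picture book €14.58: books and periodicals → 7.5% → €1.0935
Crossword puzzle book €12.73: books and periodicals → 7.5% → €0.95475
Umbrella €38.76: everything else → 9.5% → €3.6822
Poetry collection €18.12: books and periodicals → 7.5% → €1.359
Unrounded tax sum = €39.4593 → €39.46

€39.46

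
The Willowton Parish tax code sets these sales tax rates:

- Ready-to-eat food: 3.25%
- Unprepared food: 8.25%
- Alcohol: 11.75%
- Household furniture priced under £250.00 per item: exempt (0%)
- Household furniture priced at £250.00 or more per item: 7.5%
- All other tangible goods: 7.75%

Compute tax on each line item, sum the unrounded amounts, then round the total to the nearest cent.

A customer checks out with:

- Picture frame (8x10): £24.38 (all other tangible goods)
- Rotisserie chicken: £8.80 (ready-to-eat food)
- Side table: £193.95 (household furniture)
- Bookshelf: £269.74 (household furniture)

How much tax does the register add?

Picture frame (8x10) £24.38: all other tangible goods → 7.75% → £1.88945
Rotisserie chicken £8.80: ready-to-eat food → 3.25% → £0.286
Side table £193.95: household furniture, under £250.00 → 0% → £0.00
Bookshelf £269.74: household furniture, £250.00 or more → 7.5% → £20.2305
Unrounded tax sum = £22.40595 → £22.41

£22.41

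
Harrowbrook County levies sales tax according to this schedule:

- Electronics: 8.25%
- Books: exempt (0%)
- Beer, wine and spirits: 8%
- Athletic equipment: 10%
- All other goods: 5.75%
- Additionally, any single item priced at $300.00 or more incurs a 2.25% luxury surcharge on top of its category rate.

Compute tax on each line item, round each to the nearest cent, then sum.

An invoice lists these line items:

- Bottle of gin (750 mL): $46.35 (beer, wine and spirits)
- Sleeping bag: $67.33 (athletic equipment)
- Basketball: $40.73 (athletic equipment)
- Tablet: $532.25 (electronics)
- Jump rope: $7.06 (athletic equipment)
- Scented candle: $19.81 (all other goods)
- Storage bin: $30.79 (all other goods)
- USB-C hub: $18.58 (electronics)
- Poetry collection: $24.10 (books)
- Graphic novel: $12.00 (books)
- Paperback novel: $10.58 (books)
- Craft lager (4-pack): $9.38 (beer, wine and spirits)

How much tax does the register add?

$76.30

Bottle of gin (750 mL) $46.35: beer, wine and spirits → 8% → $3.71
Sleeping bag $67.33: athletic equipment → 10% → $6.73
Basketball $40.73: athletic equipment → 10% → $4.07
Tablet $532.25: electronics → 8.25% + 2.25% surcharge = 10.5% → $55.89
Jump rope $7.06: athletic equipment → 10% → $0.71
Scented candle $19.81: all other goods → 5.75% → $1.14
Storage bin $30.79: all other goods → 5.75% → $1.77
USB-C hub $18.58: electronics → 8.25% → $1.53
Poetry collection $24.10: books → 0% → $0.00
Graphic novel $12.00: books → 0% → $0.00
Paperback novel $10.58: books → 0% → $0.00
Craft lager (4-pack) $9.38: beer, wine and spirits → 8% → $0.75
Total tax = $3.71 + $6.73 + $4.07 + $55.89 + $0.71 + $1.14 + $1.77 + $1.53 + $0.75 = $76.30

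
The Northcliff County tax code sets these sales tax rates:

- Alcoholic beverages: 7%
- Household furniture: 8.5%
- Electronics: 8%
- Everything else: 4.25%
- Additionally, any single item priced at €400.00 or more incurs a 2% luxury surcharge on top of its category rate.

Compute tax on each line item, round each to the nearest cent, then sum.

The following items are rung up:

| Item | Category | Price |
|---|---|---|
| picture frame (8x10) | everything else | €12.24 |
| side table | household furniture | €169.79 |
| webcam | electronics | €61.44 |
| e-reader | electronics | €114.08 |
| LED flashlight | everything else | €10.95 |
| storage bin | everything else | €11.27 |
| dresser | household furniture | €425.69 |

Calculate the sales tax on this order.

Picture frame (8x10) €12.24: everything else → 4.25% → €0.52
Side table €169.79: household furniture → 8.5% → €14.43
Webcam €61.44: electronics → 8% → €4.92
E-reader €114.08: electronics → 8% → €9.13
LED flashlight €10.95: everything else → 4.25% → €0.47
Storage bin €11.27: everything else → 4.25% → €0.48
Dresser €425.69: household furniture → 8.5% + 2% surcharge = 10.5% → €44.70
Total tax = €0.52 + €14.43 + €4.92 + €9.13 + €0.47 + €0.48 + €44.70 = €74.65

€74.65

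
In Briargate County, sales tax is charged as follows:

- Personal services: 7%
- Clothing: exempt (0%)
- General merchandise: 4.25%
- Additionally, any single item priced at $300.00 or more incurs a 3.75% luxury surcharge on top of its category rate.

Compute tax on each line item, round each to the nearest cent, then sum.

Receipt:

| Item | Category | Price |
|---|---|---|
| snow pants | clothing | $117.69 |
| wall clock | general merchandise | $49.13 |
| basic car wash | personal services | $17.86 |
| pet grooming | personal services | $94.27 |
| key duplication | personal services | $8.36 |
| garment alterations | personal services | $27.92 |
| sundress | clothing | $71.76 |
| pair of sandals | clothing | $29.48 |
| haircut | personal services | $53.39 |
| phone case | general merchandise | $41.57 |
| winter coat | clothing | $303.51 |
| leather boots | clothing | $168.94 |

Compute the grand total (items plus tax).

Snow pants $117.69: clothing → 0% → $0.00
Wall clock $49.13: general merchandise → 4.25% → $2.09
Basic car wash $17.86: personal services → 7% → $1.25
Pet grooming $94.27: personal services → 7% → $6.60
Key duplication $8.36: personal services → 7% → $0.59
Garment alterations $27.92: personal services → 7% → $1.95
Sundress $71.76: clothing → 0% → $0.00
Pair of sandals $29.48: clothing → 0% → $0.00
Haircut $53.39: personal services → 7% → $3.74
Phone case $41.57: general merchandise → 4.25% → $1.77
Winter coat $303.51: clothing → 0% + 3.75% surcharge = 3.75% → $11.38
Leather boots $168.94: clothing → 0% → $0.00
Subtotal = $983.88; tax = $29.37; total due = $1013.25

$1013.25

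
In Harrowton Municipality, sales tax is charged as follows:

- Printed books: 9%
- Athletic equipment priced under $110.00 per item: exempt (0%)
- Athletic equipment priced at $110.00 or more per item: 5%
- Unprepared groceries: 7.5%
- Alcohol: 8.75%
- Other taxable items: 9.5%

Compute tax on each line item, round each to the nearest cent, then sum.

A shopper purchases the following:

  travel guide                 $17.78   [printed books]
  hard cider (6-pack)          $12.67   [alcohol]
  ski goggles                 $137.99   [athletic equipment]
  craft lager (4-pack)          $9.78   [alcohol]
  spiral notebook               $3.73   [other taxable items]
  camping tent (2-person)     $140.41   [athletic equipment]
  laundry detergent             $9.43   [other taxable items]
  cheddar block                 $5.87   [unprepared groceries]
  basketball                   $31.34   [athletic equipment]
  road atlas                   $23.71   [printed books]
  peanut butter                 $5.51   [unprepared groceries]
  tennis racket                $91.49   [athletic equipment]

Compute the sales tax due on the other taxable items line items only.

$1.25

Spiral notebook $3.73: other taxable items → 9.5% → $0.35
Laundry detergent $9.43: other taxable items → 9.5% → $0.90
Tax on other taxable items = $0.35 + $0.90 = $1.25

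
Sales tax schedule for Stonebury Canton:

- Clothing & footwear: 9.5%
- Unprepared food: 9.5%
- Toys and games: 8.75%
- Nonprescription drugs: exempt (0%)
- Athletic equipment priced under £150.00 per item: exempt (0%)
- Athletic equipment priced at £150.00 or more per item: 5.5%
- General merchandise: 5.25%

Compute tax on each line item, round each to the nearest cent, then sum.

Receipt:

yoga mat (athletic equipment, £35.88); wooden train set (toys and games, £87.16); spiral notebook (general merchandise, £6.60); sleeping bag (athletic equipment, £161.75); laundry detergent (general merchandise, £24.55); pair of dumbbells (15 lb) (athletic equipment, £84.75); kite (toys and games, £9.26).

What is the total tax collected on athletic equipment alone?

Yoga mat £35.88: athletic equipment, under £150.00 → 0% → £0.00
Sleeping bag £161.75: athletic equipment, £150.00 or more → 5.5% → £8.90
Pair of dumbbells (15 lb) £84.75: athletic equipment, under £150.00 → 0% → £0.00
Tax on athletic equipment = £0.00 + £8.90 + £0.00 = £8.90

£8.90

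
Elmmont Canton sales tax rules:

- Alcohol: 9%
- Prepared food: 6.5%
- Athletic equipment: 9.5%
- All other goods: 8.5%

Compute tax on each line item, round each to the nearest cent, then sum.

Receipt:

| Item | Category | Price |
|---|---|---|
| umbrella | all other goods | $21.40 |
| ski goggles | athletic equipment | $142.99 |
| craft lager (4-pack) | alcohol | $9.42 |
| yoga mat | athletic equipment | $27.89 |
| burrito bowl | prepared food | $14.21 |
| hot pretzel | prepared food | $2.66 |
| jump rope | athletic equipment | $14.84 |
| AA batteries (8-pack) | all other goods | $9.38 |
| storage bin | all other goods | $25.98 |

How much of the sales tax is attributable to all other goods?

Umbrella $21.40: all other goods → 8.5% → $1.82
AA batteries (8-pack) $9.38: all other goods → 8.5% → $0.80
Storage bin $25.98: all other goods → 8.5% → $2.21
Tax on all other goods = $1.82 + $0.80 + $2.21 = $4.83

$4.83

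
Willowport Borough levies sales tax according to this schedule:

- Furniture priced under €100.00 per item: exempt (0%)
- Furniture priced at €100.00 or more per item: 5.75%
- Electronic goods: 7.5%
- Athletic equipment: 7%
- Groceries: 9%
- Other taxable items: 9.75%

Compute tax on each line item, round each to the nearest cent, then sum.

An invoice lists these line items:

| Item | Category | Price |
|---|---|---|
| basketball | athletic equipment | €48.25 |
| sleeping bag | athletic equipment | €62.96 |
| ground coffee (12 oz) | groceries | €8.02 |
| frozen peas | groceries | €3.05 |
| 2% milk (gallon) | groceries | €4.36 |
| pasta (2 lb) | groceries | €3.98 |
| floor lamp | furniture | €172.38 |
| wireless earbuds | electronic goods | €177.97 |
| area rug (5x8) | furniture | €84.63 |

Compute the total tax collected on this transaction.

€32.79

Basketball €48.25: athletic equipment → 7% → €3.38
Sleeping bag €62.96: athletic equipment → 7% → €4.41
Ground coffee (12 oz) €8.02: groceries → 9% → €0.72
Frozen peas €3.05: groceries → 9% → €0.27
2% milk (gallon) €4.36: groceries → 9% → €0.39
Pasta (2 lb) €3.98: groceries → 9% → €0.36
Floor lamp €172.38: furniture, €100.00 or more → 5.75% → €9.91
Wireless earbuds €177.97: electronic goods → 7.5% → €13.35
Area rug (5x8) €84.63: furniture, under €100.00 → 0% → €0.00
Total tax = €3.38 + €4.41 + €0.72 + €0.27 + €0.39 + €0.36 + €9.91 + €13.35 = €32.79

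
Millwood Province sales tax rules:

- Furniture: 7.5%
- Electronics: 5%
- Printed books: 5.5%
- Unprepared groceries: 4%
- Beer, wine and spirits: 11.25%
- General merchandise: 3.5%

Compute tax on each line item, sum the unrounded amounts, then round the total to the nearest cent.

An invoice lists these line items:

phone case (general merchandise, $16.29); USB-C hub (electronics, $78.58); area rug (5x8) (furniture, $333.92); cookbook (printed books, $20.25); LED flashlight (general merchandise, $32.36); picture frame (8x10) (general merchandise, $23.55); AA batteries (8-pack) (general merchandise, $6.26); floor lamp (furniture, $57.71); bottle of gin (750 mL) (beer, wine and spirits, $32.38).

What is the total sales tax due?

$40.80

Phone case $16.29: general merchandise → 3.5% → $0.57015
USB-C hub $78.58: electronics → 5% → $3.929
Area rug (5x8) $333.92: furniture → 7.5% → $25.044
Cookbook $20.25: printed books → 5.5% → $1.11375
LED flashlight $32.36: general merchandise → 3.5% → $1.1326
Picture frame (8x10) $23.55: general merchandise → 3.5% → $0.82425
AA batteries (8-pack) $6.26: general merchandise → 3.5% → $0.2191
Floor lamp $57.71: furniture → 7.5% → $4.32825
Bottle of gin (750 mL) $32.38: beer, wine and spirits → 11.25% → $3.64275
Unrounded tax sum = $40.80385 → $40.80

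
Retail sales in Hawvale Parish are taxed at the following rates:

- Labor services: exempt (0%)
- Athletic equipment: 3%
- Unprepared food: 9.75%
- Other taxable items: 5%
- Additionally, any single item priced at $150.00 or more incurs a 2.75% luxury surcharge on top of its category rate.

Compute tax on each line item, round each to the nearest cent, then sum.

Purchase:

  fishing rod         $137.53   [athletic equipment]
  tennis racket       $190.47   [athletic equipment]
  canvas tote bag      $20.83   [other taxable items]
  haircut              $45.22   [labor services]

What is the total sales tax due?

Fishing rod $137.53: athletic equipment → 3% → $4.13
Tennis racket $190.47: athletic equipment → 3% + 2.75% surcharge = 5.75% → $10.95
Canvas tote bag $20.83: other taxable items → 5% → $1.04
Haircut $45.22: labor services → 0% → $0.00
Total tax = $4.13 + $10.95 + $1.04 = $16.12

$16.12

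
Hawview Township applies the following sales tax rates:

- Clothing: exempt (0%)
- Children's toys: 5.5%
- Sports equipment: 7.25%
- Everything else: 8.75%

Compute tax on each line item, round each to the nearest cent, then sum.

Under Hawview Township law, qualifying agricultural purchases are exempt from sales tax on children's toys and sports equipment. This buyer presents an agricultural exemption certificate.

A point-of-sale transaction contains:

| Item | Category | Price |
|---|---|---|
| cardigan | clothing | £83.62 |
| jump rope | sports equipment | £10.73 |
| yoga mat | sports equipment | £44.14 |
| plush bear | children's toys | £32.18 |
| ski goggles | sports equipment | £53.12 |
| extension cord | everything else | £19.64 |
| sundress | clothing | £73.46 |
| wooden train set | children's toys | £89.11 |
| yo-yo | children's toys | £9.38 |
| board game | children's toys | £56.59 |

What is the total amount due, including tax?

Cardigan £83.62: clothing → 0% → £0.00
Jump rope £10.73: sports equipment, buyer-exempt → 0% → £0.00
Yoga mat £44.14: sports equipment, buyer-exempt → 0% → £0.00
Plush bear £32.18: children's toys, buyer-exempt → 0% → £0.00
Ski goggles £53.12: sports equipment, buyer-exempt → 0% → £0.00
Extension cord £19.64: everything else → 8.75% → £1.72
Sundress £73.46: clothing → 0% → £0.00
Wooden train set £89.11: children's toys, buyer-exempt → 0% → £0.00
Yo-yo £9.38: children's toys, buyer-exempt → 0% → £0.00
Board game £56.59: children's toys, buyer-exempt → 0% → £0.00
Subtotal = £471.97; tax = £1.72; total due = £473.69

£473.69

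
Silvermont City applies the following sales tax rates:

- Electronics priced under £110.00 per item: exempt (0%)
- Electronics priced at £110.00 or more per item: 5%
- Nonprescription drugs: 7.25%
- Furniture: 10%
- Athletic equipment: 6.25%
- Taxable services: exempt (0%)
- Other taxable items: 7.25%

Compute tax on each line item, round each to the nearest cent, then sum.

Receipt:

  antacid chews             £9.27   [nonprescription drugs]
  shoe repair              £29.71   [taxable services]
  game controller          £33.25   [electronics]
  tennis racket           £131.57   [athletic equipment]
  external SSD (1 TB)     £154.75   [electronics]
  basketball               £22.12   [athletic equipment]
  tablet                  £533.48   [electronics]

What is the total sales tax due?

Antacid chews £9.27: nonprescription drugs → 7.25% → £0.67
Shoe repair £29.71: taxable services → 0% → £0.00
Game controller £33.25: electronics, under £110.00 → 0% → £0.00
Tennis racket £131.57: athletic equipment → 6.25% → £8.22
External SSD (1 TB) £154.75: electronics, £110.00 or more → 5% → £7.74
Basketball £22.12: athletic equipment → 6.25% → £1.38
Tablet £533.48: electronics, £110.00 or more → 5% → £26.67
Total tax = £0.67 + £8.22 + £7.74 + £1.38 + £26.67 = £44.68

£44.68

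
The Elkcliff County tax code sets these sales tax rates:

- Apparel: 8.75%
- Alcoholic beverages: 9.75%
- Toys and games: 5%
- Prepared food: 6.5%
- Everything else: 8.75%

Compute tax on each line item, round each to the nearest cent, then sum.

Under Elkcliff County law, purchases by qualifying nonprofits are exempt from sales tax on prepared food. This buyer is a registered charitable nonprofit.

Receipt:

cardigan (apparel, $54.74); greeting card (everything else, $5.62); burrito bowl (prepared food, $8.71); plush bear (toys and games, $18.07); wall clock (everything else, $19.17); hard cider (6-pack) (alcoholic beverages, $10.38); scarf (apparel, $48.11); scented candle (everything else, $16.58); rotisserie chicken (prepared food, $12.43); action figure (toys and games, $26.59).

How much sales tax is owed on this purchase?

Cardigan $54.74: apparel → 8.75% → $4.79
Greeting card $5.62: everything else → 8.75% → $0.49
Burrito bowl $8.71: prepared food, buyer-exempt → 0% → $0.00
Plush bear $18.07: toys and games → 5% → $0.90
Wall clock $19.17: everything else → 8.75% → $1.68
Hard cider (6-pack) $10.38: alcoholic beverages → 9.75% → $1.01
Scarf $48.11: apparel → 8.75% → $4.21
Scented candle $16.58: everything else → 8.75% → $1.45
Rotisserie chicken $12.43: prepared food, buyer-exempt → 0% → $0.00
Action figure $26.59: toys and games → 5% → $1.33
Total tax = $4.79 + $0.49 + $0.90 + $1.68 + $1.01 + $4.21 + $1.45 + $1.33 = $15.86

$15.86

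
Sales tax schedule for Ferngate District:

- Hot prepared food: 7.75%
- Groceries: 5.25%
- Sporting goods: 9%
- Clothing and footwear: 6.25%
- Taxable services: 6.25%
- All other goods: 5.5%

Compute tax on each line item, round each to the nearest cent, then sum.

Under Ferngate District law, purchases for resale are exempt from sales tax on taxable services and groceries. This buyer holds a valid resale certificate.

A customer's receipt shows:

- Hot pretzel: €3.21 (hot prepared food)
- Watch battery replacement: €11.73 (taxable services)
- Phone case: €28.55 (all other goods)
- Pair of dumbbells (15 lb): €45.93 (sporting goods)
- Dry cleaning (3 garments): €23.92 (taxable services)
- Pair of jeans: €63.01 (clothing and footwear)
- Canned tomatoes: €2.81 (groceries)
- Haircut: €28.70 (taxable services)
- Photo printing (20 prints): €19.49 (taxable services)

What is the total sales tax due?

Hot pretzel €3.21: hot prepared food → 7.75% → €0.25
Watch battery replacement €11.73: taxable services, buyer-exempt → 0% → €0.00
Phone case €28.55: all other goods → 5.5% → €1.57
Pair of dumbbells (15 lb) €45.93: sporting goods → 9% → €4.13
Dry cleaning (3 garments) €23.92: taxable services, buyer-exempt → 0% → €0.00
Pair of jeans €63.01: clothing and footwear → 6.25% → €3.94
Canned tomatoes €2.81: groceries, buyer-exempt → 0% → €0.00
Haircut €28.70: taxable services, buyer-exempt → 0% → €0.00
Photo printing (20 prints) €19.49: taxable services, buyer-exempt → 0% → €0.00
Total tax = €0.25 + €1.57 + €4.13 + €3.94 = €9.89

€9.89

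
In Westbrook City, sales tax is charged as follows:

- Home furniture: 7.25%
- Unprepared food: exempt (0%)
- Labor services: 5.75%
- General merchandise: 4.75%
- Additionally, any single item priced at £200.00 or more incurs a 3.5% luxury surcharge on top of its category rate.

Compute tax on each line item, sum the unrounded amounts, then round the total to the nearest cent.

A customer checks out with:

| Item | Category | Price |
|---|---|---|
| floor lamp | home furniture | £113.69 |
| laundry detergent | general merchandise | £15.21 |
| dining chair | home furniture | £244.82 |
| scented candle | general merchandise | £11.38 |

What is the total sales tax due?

£35.82

Floor lamp £113.69: home furniture → 7.25% → £8.242525
Laundry detergent £15.21: general merchandise → 4.75% → £0.722475
Dining chair £244.82: home furniture → 7.25% + 3.5% surcharge = 10.75% → £26.31815
Scented candle £11.38: general merchandise → 4.75% → £0.54055
Unrounded tax sum = £35.8237 → £35.82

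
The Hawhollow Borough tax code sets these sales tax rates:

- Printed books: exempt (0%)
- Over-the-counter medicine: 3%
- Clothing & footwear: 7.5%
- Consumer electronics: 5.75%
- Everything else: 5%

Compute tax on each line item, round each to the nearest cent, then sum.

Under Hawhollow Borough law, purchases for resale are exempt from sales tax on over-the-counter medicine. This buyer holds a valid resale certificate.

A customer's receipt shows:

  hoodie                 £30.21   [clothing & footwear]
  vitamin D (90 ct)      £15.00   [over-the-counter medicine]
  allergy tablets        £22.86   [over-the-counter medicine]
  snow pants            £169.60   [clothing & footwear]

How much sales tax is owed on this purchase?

Hoodie £30.21: clothing & footwear → 7.5% → £2.27
Vitamin D (90 ct) £15.00: over-the-counter medicine, buyer-exempt → 0% → £0.00
Allergy tablets £22.86: over-the-counter medicine, buyer-exempt → 0% → £0.00
Snow pants £169.60: clothing & footwear → 7.5% → £12.72
Total tax = £2.27 + £12.72 = £14.99

£14.99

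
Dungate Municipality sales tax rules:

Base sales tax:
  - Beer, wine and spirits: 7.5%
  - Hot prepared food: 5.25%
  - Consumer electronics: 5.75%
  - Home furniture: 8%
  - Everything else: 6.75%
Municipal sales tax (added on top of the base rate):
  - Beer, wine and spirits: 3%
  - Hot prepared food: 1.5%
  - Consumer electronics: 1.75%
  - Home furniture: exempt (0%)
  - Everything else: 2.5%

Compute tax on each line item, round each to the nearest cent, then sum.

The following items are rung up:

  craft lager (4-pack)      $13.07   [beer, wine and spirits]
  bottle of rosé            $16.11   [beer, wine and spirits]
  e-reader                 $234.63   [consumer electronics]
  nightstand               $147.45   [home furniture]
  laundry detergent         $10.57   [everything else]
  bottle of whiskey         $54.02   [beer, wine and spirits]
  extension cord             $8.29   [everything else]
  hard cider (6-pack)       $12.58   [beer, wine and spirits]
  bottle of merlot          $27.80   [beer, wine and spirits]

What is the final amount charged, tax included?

Craft lager (4-pack) $13.07: beer, wine and spirits → 7.5% + 3% municipal = 10.5% → $1.37
Bottle of rosé $16.11: beer, wine and spirits → 7.5% + 3% municipal = 10.5% → $1.69
E-reader $234.63: consumer electronics → 5.75% + 1.75% municipal = 7.5% → $17.60
Nightstand $147.45: home furniture → 8% + 0% municipal = 8% → $11.80
Laundry detergent $10.57: everything else → 6.75% + 2.5% municipal = 9.25% → $0.98
Bottle of whiskey $54.02: beer, wine and spirits → 7.5% + 3% municipal = 10.5% → $5.67
Extension cord $8.29: everything else → 6.75% + 2.5% municipal = 9.25% → $0.77
Hard cider (6-pack) $12.58: beer, wine and spirits → 7.5% + 3% municipal = 10.5% → $1.32
Bottle of merlot $27.80: beer, wine and spirits → 7.5% + 3% municipal = 10.5% → $2.92
Subtotal = $524.52; tax = $44.12; total due = $568.64

$568.64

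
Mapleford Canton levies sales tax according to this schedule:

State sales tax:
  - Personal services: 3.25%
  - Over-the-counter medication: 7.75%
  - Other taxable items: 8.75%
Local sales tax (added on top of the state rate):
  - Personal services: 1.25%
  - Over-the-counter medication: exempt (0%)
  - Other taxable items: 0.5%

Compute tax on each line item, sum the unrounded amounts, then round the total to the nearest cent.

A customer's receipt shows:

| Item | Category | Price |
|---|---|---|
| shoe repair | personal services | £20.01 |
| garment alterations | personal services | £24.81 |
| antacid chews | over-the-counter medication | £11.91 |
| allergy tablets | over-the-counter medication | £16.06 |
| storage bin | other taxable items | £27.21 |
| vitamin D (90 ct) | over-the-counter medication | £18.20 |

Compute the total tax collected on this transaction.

£8.11

Shoe repair £20.01: personal services → 3.25% + 1.25% local = 4.5% → £0.90045
Garment alterations £24.81: personal services → 3.25% + 1.25% local = 4.5% → £1.11645
Antacid chews £11.91: over-the-counter medication → 7.75% + 0% local = 7.75% → £0.923025
Allergy tablets £16.06: over-the-counter medication → 7.75% + 0% local = 7.75% → £1.24465
Storage bin £27.21: other taxable items → 8.75% + 0.5% local = 9.25% → £2.516925
Vitamin D (90 ct) £18.20: over-the-counter medication → 7.75% + 0% local = 7.75% → £1.4105
Unrounded tax sum = £8.112 → £8.11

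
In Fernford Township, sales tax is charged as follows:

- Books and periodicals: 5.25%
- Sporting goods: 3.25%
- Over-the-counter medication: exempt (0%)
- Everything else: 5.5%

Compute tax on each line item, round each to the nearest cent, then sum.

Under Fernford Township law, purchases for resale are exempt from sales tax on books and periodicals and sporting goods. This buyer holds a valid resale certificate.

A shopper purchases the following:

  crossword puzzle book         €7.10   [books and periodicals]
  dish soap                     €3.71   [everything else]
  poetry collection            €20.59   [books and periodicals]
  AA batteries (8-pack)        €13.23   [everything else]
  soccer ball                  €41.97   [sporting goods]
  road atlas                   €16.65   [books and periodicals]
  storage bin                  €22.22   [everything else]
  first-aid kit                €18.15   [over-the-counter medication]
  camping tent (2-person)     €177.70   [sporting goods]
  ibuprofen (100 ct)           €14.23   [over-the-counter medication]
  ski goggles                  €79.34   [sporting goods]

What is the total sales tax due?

€2.15

Crossword puzzle book €7.10: books and periodicals, buyer-exempt → 0% → €0.00
Dish soap €3.71: everything else → 5.5% → €0.20
Poetry collection €20.59: books and periodicals, buyer-exempt → 0% → €0.00
AA batteries (8-pack) €13.23: everything else → 5.5% → €0.73
Soccer ball €41.97: sporting goods, buyer-exempt → 0% → €0.00
Road atlas €16.65: books and periodicals, buyer-exempt → 0% → €0.00
Storage bin €22.22: everything else → 5.5% → €1.22
First-aid kit €18.15: over-the-counter medication → 0% → €0.00
Camping tent (2-person) €177.70: sporting goods, buyer-exempt → 0% → €0.00
Ibuprofen (100 ct) €14.23: over-the-counter medication → 0% → €0.00
Ski goggles €79.34: sporting goods, buyer-exempt → 0% → €0.00
Total tax = €0.20 + €0.73 + €1.22 = €2.15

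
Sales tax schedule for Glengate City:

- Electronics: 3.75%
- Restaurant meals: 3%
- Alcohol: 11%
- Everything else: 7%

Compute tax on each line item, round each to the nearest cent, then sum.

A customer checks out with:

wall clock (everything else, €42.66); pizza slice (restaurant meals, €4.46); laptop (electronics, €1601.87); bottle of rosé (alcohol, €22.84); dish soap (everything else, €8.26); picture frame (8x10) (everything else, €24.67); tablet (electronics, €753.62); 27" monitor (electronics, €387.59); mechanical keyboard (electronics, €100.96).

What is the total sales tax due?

Wall clock €42.66: everything else → 7% → €2.99
Pizza slice €4.46: restaurant meals → 3% → €0.13
Laptop €1601.87: electronics → 3.75% → €60.07
Bottle of rosé €22.84: alcohol → 11% → €2.51
Dish soap €8.26: everything else → 7% → €0.58
Picture frame (8x10) €24.67: everything else → 7% → €1.73
Tablet €753.62: electronics → 3.75% → €28.26
27" monitor €387.59: electronics → 3.75% → €14.53
Mechanical keyboard €100.96: electronics → 3.75% → €3.79
Total tax = €2.99 + €0.13 + €60.07 + €2.51 + €0.58 + €1.73 + €28.26 + €14.53 + €3.79 = €114.59

€114.59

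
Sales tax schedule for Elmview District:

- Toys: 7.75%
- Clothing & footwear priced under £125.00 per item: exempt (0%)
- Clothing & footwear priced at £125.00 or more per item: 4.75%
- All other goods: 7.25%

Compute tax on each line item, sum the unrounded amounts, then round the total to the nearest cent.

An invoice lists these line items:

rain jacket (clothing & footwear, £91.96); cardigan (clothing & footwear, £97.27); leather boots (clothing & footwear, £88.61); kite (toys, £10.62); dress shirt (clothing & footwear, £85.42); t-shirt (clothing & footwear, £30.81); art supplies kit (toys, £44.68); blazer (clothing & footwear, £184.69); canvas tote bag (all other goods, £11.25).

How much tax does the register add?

Rain jacket £91.96: clothing & footwear, under £125.00 → 0% → £0.00
Cardigan £97.27: clothing & footwear, under £125.00 → 0% → £0.00
Leather boots £88.61: clothing & footwear, under £125.00 → 0% → £0.00
Kite £10.62: toys → 7.75% → £0.82305
Dress shirt £85.42: clothing & footwear, under £125.00 → 0% → £0.00
T-shirt £30.81: clothing & footwear, under £125.00 → 0% → £0.00
Art supplies kit £44.68: toys → 7.75% → £3.4627
Blazer £184.69: clothing & footwear, £125.00 or more → 4.75% → £8.772775
Canvas tote bag £11.25: all other goods → 7.25% → £0.815625
Unrounded tax sum = £13.87415 → £13.87

£13.87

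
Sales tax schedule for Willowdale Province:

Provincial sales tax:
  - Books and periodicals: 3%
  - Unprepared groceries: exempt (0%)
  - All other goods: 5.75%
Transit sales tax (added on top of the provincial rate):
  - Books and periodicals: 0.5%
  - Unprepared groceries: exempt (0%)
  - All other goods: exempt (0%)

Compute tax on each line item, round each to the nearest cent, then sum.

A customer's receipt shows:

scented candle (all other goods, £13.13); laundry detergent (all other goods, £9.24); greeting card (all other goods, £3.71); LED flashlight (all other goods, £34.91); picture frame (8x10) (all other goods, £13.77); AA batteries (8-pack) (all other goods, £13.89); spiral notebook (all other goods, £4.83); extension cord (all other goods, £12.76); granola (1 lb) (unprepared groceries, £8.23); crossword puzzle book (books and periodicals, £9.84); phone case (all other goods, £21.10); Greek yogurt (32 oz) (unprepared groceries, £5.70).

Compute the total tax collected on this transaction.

Scented candle £13.13: all other goods → 5.75% + 0% transit = 5.75% → £0.75
Laundry detergent £9.24: all other goods → 5.75% + 0% transit = 5.75% → £0.53
Greeting card £3.71: all other goods → 5.75% + 0% transit = 5.75% → £0.21
LED flashlight £34.91: all other goods → 5.75% + 0% transit = 5.75% → £2.01
Picture frame (8x10) £13.77: all other goods → 5.75% + 0% transit = 5.75% → £0.79
AA batteries (8-pack) £13.89: all other goods → 5.75% + 0% transit = 5.75% → £0.80
Spiral notebook £4.83: all other goods → 5.75% + 0% transit = 5.75% → £0.28
Extension cord £12.76: all other goods → 5.75% + 0% transit = 5.75% → £0.73
Granola (1 lb) £8.23: unprepared groceries → 0% + 0% transit = 0% → £0.00
Crossword puzzle book £9.84: books and periodicals → 3% + 0.5% transit = 3.5% → £0.34
Phone case £21.10: all other goods → 5.75% + 0% transit = 5.75% → £1.21
Greek yogurt (32 oz) £5.70: unprepared groceries → 0% + 0% transit = 0% → £0.00
Total tax = £0.75 + £0.53 + £0.21 + £2.01 + £0.79 + £0.80 + £0.28 + £0.73 + £0.34 + £1.21 = £7.65

£7.65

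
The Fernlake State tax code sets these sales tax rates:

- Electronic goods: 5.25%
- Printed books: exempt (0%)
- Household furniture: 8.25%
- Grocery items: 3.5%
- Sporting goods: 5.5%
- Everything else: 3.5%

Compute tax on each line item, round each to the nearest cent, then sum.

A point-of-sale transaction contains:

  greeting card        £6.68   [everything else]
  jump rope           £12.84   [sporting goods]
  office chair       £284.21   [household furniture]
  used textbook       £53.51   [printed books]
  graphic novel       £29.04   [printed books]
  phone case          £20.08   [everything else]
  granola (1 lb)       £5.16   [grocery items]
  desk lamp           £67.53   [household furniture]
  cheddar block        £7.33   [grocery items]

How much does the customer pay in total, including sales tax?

£517.48

Greeting card £6.68: everything else → 3.5% → £0.23
Jump rope £12.84: sporting goods → 5.5% → £0.71
Office chair £284.21: household furniture → 8.25% → £23.45
Used textbook £53.51: printed books → 0% → £0.00
Graphic novel £29.04: printed books → 0% → £0.00
Phone case £20.08: everything else → 3.5% → £0.70
Granola (1 lb) £5.16: grocery items → 3.5% → £0.18
Desk lamp £67.53: household furniture → 8.25% → £5.57
Cheddar block £7.33: grocery items → 3.5% → £0.26
Subtotal = £486.38; tax = £31.10; total due = £517.48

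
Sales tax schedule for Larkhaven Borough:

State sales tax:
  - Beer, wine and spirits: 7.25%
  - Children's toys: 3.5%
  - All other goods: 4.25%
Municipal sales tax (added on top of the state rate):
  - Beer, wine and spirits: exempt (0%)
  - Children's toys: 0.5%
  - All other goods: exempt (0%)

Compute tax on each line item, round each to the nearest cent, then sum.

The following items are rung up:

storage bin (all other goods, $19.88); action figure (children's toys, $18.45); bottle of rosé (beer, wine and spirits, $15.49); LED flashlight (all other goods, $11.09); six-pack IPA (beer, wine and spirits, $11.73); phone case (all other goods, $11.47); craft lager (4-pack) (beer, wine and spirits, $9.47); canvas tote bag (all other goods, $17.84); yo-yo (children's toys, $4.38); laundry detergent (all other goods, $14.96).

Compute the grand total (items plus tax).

Storage bin $19.88: all other goods → 4.25% + 0% municipal = 4.25% → $0.84
Action figure $18.45: children's toys → 3.5% + 0.5% municipal = 4% → $0.74
Bottle of rosé $15.49: beer, wine and spirits → 7.25% + 0% municipal = 7.25% → $1.12
LED flashlight $11.09: all other goods → 4.25% + 0% municipal = 4.25% → $0.47
Six-pack IPA $11.73: beer, wine and spirits → 7.25% + 0% municipal = 7.25% → $0.85
Phone case $11.47: all other goods → 4.25% + 0% municipal = 4.25% → $0.49
Craft lager (4-pack) $9.47: beer, wine and spirits → 7.25% + 0% municipal = 7.25% → $0.69
Canvas tote bag $17.84: all other goods → 4.25% + 0% municipal = 4.25% → $0.76
Yo-yo $4.38: children's toys → 3.5% + 0.5% municipal = 4% → $0.18
Laundry detergent $14.96: all other goods → 4.25% + 0% municipal = 4.25% → $0.64
Subtotal = $134.76; tax = $6.78; total due = $141.54

$141.54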